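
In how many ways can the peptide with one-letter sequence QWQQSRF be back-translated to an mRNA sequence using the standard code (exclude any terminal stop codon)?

576

Gln: 2 codons.
Trp: 1 codon.
Gln: 2 codons.
Gln: 2 codons.
Ser: 6 codons.
Arg: 6 codons.
Phe: 2 codons.
2 × 1 × 2 × 2 × 6 × 6 × 2 = 576.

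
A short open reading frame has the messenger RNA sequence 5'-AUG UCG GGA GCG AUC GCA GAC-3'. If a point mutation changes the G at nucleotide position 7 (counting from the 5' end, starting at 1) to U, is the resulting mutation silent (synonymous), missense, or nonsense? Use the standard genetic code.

nonsense

Position 7 falls in codon 3: GGA → Gly.
After the substitution the codon is UGA → Stop.
The new codon is a stop codon, so this is a nonsense mutation.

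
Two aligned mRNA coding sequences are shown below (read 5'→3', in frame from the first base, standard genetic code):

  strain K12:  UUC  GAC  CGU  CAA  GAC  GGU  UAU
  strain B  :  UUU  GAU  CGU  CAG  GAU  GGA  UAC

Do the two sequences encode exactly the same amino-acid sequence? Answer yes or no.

yes

Codon 1: UUC Phe / UUU Phe — synonymous.
Codon 2: GAC Asp / GAU Asp — synonymous.
Codon 3: CGU Arg / CGU Arg — identical.
Codon 4: CAA Gln / CAG Gln — synonymous.
Codon 5: GAC Asp / GAU Asp — synonymous.
Codon 6: GGU Gly / GGA Gly — synonymous.
Codon 7: UAU Tyr / UAC Tyr — synonymous.
Nonsynonymous differences: 0 → same protein.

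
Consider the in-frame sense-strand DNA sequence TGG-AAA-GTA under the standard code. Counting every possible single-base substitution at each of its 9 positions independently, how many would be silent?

Codon 1 (TGG, Trp): 0 synonymous substitutions.
Codon 2 (AAA, Lys): 1 synonymous substitution.
Codon 3 (GTA, Val): 3 synonymous substitutions.
Total: 0 + 1 + 3 = 4.

4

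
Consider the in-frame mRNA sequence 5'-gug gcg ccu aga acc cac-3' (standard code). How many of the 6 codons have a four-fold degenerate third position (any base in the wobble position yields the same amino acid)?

4

Codon 1 GUG (Val): third position 4-fold.
Codon 2 GCG (Ala): third position 4-fold.
Codon 3 CCU (Pro): third position 4-fold.
Codon 4 AGA (Arg): third position 2-fold.
Codon 5 ACC (Thr): third position 4-fold.
Codon 6 CAC (His): third position 2-fold.
Four-fold degenerate third positions: 4.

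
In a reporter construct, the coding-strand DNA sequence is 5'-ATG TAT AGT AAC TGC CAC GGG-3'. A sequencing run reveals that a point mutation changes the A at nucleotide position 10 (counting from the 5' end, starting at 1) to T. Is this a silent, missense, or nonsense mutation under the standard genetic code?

missense

Position 10 falls in codon 4: AAC → Asn.
After the substitution the codon is TAC → Tyr.
Asn ≠ Tyr, so this is a missense mutation.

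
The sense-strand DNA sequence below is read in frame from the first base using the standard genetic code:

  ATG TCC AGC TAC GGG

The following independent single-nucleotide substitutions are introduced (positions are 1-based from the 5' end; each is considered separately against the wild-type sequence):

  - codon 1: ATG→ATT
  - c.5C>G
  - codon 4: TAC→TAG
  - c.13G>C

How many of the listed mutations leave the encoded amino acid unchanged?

Codon 1: ATG (Met) → ATT (Ile) — missense.
Codon 2: TCC (Ser) → TGC (Cys) — missense.
Codon 4: TAC (Tyr) → TAG (Stop) — nonsense.
Codon 5: GGG (Gly) → CGG (Arg) — missense.
Synonymous: 0 of 4.

0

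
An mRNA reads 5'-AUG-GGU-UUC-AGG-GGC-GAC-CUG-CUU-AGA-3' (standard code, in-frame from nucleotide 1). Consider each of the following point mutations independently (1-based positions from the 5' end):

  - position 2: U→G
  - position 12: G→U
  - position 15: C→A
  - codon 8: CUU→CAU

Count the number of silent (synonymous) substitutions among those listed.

1

Codon 1: AUG (Met) → AGG (Arg) — missense.
Codon 4: AGG (Arg) → AGU (Ser) — missense.
Codon 5: GGC (Gly) → GGA (Gly) — synonymous.
Codon 8: CUU (Leu) → CAU (His) — missense.
Synonymous: 1 of 4.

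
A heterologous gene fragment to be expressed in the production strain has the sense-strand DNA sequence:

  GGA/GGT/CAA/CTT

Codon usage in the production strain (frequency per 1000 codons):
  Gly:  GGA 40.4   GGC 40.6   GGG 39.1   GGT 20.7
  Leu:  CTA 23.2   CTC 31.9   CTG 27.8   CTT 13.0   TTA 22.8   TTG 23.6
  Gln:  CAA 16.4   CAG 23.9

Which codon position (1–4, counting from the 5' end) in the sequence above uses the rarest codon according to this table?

Codon 1 GGA (Gly): 40.4 per 1000.
Codon 2 GGT (Gly): 20.7 per 1000.
Codon 3 CAA (Gln): 16.4 per 1000.
Codon 4 CTT (Leu): 13.0 per 1000.
Lowest frequency is 13.0 at codon 4.

4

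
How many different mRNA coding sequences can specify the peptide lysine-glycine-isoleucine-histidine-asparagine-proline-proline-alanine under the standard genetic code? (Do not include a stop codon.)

Lys: 2 codons.
Gly: 4 codons.
Ile: 3 codons.
His: 2 codons.
Asn: 2 codons.
Pro: 4 codons.
Pro: 4 codons.
Ala: 4 codons.
2 × 4 × 3 × 2 × 2 × 4 × 4 × 4 = 6144.

6144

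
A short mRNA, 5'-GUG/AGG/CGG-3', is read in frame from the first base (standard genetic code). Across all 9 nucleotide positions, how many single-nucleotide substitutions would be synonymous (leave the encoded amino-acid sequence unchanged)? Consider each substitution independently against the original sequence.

Codon 1 (GUG, Val): 3 synonymous substitutions.
Codon 2 (AGG, Arg): 2 synonymous substitutions.
Codon 3 (CGG, Arg): 4 synonymous substitutions.
Total: 3 + 2 + 4 = 9.

9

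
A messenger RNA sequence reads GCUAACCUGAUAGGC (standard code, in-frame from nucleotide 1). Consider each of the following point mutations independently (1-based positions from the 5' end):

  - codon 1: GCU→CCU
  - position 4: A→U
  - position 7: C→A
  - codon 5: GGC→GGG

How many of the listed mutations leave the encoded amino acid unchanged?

Codon 1: GCU (Ala) → CCU (Pro) — missense.
Codon 2: AAC (Asn) → UAC (Tyr) — missense.
Codon 3: CUG (Leu) → AUG (Met) — missense.
Codon 5: GGC (Gly) → GGG (Gly) — synonymous.
Synonymous: 1 of 4.

1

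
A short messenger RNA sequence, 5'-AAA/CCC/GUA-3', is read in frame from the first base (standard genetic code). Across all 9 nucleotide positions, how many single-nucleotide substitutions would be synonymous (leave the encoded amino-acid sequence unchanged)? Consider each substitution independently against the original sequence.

7

Codon 1 (AAA, Lys): 1 synonymous substitution.
Codon 2 (CCC, Pro): 3 synonymous substitutions.
Codon 3 (GUA, Val): 3 synonymous substitutions.
Total: 1 + 3 + 3 = 7.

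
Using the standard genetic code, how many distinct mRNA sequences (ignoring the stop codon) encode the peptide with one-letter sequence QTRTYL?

2304

Gln: 2 codons.
Thr: 4 codons.
Arg: 6 codons.
Thr: 4 codons.
Tyr: 2 codons.
Leu: 6 codons.
2 × 4 × 6 × 4 × 2 × 6 = 2304.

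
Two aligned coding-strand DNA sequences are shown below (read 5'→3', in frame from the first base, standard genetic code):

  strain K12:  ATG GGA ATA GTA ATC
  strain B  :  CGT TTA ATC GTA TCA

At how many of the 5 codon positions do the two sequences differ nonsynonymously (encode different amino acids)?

Codon 1: ATG Met / CGT Arg — nonsynonymous.
Codon 2: GGA Gly / TTA Leu — nonsynonymous.
Codon 3: ATA Ile / ATC Ile — synonymous.
Codon 4: GTA Val / GTA Val — identical.
Codon 5: ATC Ile / TCA Ser — nonsynonymous.
Nonsynonymous differences: 3.

3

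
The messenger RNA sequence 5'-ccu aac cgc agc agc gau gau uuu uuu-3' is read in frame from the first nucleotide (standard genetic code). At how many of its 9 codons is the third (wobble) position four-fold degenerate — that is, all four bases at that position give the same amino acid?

Codon 1 CCU (Pro): third position 4-fold.
Codon 2 AAC (Asn): third position 2-fold.
Codon 3 CGC (Arg): third position 4-fold.
Codon 4 AGC (Ser): third position 2-fold.
Codon 5 AGC (Ser): third position 2-fold.
Codon 6 GAU (Asp): third position 2-fold.
Codon 7 GAU (Asp): third position 2-fold.
Codon 8 UUU (Phe): third position 2-fold.
Codon 9 UUU (Phe): third position 2-fold.
Four-fold degenerate third positions: 2.

2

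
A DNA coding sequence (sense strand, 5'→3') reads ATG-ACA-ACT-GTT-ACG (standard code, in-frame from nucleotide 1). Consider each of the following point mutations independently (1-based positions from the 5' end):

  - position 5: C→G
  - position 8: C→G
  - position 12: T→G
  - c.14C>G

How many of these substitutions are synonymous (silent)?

Codon 2: ACA (Thr) → AGA (Arg) — missense.
Codon 3: ACT (Thr) → AGT (Ser) — missense.
Codon 4: GTT (Val) → GTG (Val) — synonymous.
Codon 5: ACG (Thr) → AGG (Arg) — missense.
Synonymous: 1 of 4.

1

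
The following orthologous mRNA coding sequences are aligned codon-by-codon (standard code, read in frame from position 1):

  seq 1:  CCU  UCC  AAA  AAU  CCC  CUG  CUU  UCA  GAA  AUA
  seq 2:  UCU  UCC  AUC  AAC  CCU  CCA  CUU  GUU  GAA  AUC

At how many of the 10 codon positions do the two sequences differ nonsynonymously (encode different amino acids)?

4

Codon 1: CCU Pro / UCU Ser — nonsynonymous.
Codon 2: UCC Ser / UCC Ser — identical.
Codon 3: AAA Lys / AUC Ile — nonsynonymous.
Codon 4: AAU Asn / AAC Asn — synonymous.
Codon 5: CCC Pro / CCU Pro — synonymous.
Codon 6: CUG Leu / CCA Pro — nonsynonymous.
Codon 7: CUU Leu / CUU Leu — identical.
Codon 8: UCA Ser / GUU Val — nonsynonymous.
Codon 9: GAA Glu / GAA Glu — identical.
Codon 10: AUA Ile / AUC Ile — synonymous.
Nonsynonymous differences: 4.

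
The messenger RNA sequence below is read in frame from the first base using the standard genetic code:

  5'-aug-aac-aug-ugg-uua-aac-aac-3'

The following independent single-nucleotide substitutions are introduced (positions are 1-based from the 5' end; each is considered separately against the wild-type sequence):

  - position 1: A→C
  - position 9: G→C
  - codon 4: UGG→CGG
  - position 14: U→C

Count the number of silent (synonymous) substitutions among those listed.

0

Codon 1: AUG (Met) → CUG (Leu) — missense.
Codon 3: AUG (Met) → AUC (Ile) — missense.
Codon 4: UGG (Trp) → CGG (Arg) — missense.
Codon 5: UUA (Leu) → UCA (Ser) — missense.
Synonymous: 0 of 4.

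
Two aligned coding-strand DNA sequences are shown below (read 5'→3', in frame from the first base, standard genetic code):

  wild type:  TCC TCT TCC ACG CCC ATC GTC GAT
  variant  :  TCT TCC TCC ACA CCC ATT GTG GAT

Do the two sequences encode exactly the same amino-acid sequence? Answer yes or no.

Codon 1: TCC Ser / TCT Ser — synonymous.
Codon 2: TCT Ser / TCC Ser — synonymous.
Codon 3: TCC Ser / TCC Ser — identical.
Codon 4: ACG Thr / ACA Thr — synonymous.
Codon 5: CCC Pro / CCC Pro — identical.
Codon 6: ATC Ile / ATT Ile — synonymous.
Codon 7: GTC Val / GTG Val — synonymous.
Codon 8: GAT Asp / GAT Asp — identical.
Nonsynonymous differences: 0 → same protein.

yes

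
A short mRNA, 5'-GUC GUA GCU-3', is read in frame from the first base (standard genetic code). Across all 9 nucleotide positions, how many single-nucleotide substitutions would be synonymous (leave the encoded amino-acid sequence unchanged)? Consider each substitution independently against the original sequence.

9

Codon 1 (GUC, Val): 3 synonymous substitutions.
Codon 2 (GUA, Val): 3 synonymous substitutions.
Codon 3 (GCU, Ala): 3 synonymous substitutions.
Total: 3 + 3 + 3 = 9.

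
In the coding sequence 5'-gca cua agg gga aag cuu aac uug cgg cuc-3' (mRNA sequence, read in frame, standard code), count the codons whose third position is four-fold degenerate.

6

Codon 1 GCA (Ala): third position 4-fold.
Codon 2 CUA (Leu): third position 4-fold.
Codon 3 AGG (Arg): third position 2-fold.
Codon 4 GGA (Gly): third position 4-fold.
Codon 5 AAG (Lys): third position 2-fold.
Codon 6 CUU (Leu): third position 4-fold.
Codon 7 AAC (Asn): third position 2-fold.
Codon 8 UUG (Leu): third position 2-fold.
Codon 9 CGG (Arg): third position 4-fold.
Codon 10 CUC (Leu): third position 4-fold.
Four-fold degenerate third positions: 6.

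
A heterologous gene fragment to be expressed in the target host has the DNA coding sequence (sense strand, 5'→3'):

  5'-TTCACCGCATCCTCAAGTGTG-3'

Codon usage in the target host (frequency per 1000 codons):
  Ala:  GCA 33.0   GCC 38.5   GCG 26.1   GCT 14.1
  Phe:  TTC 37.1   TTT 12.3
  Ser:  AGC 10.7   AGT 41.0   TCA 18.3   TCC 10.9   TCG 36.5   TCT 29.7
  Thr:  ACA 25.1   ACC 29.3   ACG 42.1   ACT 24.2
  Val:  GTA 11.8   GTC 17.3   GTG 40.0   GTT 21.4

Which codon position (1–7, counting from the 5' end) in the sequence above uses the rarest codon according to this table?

Codon 1 TTC (Phe): 37.1 per 1000.
Codon 2 ACC (Thr): 29.3 per 1000.
Codon 3 GCA (Ala): 33.0 per 1000.
Codon 4 TCC (Ser): 10.9 per 1000.
Codon 5 TCA (Ser): 18.3 per 1000.
Codon 6 AGT (Ser): 41.0 per 1000.
Codon 7 GTG (Val): 40.0 per 1000.
Lowest frequency is 10.9 at codon 4.

4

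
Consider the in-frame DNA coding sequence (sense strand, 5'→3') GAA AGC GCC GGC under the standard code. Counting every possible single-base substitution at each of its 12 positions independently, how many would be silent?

Codon 1 (GAA, Glu): 1 synonymous substitution.
Codon 2 (AGC, Ser): 1 synonymous substitution.
Codon 3 (GCC, Ala): 3 synonymous substitutions.
Codon 4 (GGC, Gly): 3 synonymous substitutions.
Total: 1 + 1 + 3 + 3 = 8.

8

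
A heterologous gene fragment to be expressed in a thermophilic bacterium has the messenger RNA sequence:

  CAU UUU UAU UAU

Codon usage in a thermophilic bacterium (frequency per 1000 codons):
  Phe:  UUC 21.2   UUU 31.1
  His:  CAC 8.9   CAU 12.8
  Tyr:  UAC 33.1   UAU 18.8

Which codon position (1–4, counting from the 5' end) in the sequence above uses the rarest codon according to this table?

Codon 1 CAU (His): 12.8 per 1000.
Codon 2 UUU (Phe): 31.1 per 1000.
Codon 3 UAU (Tyr): 18.8 per 1000.
Codon 4 UAU (Tyr): 18.8 per 1000.
Lowest frequency is 12.8 at codon 1.

1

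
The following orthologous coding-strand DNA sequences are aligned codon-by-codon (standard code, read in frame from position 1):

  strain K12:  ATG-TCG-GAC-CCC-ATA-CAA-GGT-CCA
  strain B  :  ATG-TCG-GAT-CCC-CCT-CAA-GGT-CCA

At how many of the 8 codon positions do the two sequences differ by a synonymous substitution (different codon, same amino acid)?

1

Codon 1: ATG Met / ATG Met — identical.
Codon 2: TCG Ser / TCG Ser — identical.
Codon 3: GAC Asp / GAT Asp — synonymous.
Codon 4: CCC Pro / CCC Pro — identical.
Codon 5: ATA Ile / CCT Pro — nonsynonymous.
Codon 6: CAA Gln / CAA Gln — identical.
Codon 7: GGT Gly / GGT Gly — identical.
Codon 8: CCA Pro / CCA Pro — identical.
Synonymous differences: 1.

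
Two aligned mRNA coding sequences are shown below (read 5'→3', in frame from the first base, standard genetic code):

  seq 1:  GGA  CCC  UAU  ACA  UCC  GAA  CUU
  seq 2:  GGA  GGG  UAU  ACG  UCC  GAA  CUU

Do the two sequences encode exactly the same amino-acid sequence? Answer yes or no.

no

Codon 1: GGA Gly / GGA Gly — identical.
Codon 2: CCC Pro / GGG Gly — nonsynonymous.
Codon 3: UAU Tyr / UAU Tyr — identical.
Codon 4: ACA Thr / ACG Thr — synonymous.
Codon 5: UCC Ser / UCC Ser — identical.
Codon 6: GAA Glu / GAA Glu — identical.
Codon 7: CUU Leu / CUU Leu — identical.
Nonsynonymous differences: 1 → different protein.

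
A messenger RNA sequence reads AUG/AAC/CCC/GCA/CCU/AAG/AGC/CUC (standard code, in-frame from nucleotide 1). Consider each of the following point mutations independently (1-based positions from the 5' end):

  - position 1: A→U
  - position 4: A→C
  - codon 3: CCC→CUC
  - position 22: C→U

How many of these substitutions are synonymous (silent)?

0

Codon 1: AUG (Met) → UUG (Leu) — missense.
Codon 2: AAC (Asn) → CAC (His) — missense.
Codon 3: CCC (Pro) → CUC (Leu) — missense.
Codon 8: CUC (Leu) → UUC (Phe) — missense.
Synonymous: 0 of 4.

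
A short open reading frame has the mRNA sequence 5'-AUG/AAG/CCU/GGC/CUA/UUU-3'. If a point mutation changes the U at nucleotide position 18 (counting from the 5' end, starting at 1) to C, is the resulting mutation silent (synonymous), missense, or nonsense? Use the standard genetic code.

Position 18 falls in codon 6: UUU → Phe.
After the substitution the codon is UUC → Phe.
Both encode Phe, so the change is synonymous.

silent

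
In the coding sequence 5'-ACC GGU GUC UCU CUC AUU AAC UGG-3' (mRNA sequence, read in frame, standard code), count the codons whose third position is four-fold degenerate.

Codon 1 ACC (Thr): third position 4-fold.
Codon 2 GGU (Gly): third position 4-fold.
Codon 3 GUC (Val): third position 4-fold.
Codon 4 UCU (Ser): third position 4-fold.
Codon 5 CUC (Leu): third position 4-fold.
Codon 6 AUU (Ile): third position 3-fold.
Codon 7 AAC (Asn): third position 2-fold.
Codon 8 UGG (Trp): third position 1-fold.
Four-fold degenerate third positions: 5.

5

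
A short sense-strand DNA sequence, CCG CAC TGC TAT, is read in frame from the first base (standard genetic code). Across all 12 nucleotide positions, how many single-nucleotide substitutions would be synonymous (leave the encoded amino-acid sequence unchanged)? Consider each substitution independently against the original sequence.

Codon 1 (CCG, Pro): 3 synonymous substitutions.
Codon 2 (CAC, His): 1 synonymous substitution.
Codon 3 (TGC, Cys): 1 synonymous substitution.
Codon 4 (TAT, Tyr): 1 synonymous substitution.
Total: 3 + 1 + 1 + 1 = 6.

6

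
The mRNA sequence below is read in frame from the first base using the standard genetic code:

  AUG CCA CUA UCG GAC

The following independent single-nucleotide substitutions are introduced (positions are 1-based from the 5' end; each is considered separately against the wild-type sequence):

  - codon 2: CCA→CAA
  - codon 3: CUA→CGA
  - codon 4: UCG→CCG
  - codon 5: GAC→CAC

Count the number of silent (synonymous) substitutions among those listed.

0

Codon 2: CCA (Pro) → CAA (Gln) — missense.
Codon 3: CUA (Leu) → CGA (Arg) — missense.
Codon 4: UCG (Ser) → CCG (Pro) — missense.
Codon 5: GAC (Asp) → CAC (His) — missense.
Synonymous: 0 of 4.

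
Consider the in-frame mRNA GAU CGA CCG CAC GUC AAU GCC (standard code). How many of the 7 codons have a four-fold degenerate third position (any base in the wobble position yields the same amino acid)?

Codon 1 GAU (Asp): third position 2-fold.
Codon 2 CGA (Arg): third position 4-fold.
Codon 3 CCG (Pro): third position 4-fold.
Codon 4 CAC (His): third position 2-fold.
Codon 5 GUC (Val): third position 4-fold.
Codon 6 AAU (Asn): third position 2-fold.
Codon 7 GCC (Ala): third position 4-fold.
Four-fold degenerate third positions: 4.

4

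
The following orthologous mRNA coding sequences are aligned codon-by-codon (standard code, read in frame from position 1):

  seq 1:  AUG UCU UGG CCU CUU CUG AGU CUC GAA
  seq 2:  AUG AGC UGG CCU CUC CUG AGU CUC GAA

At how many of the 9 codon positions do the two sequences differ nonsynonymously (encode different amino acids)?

0

Codon 1: AUG Met / AUG Met — identical.
Codon 2: UCU Ser / AGC Ser — synonymous.
Codon 3: UGG Trp / UGG Trp — identical.
Codon 4: CCU Pro / CCU Pro — identical.
Codon 5: CUU Leu / CUC Leu — synonymous.
Codon 6: CUG Leu / CUG Leu — identical.
Codon 7: AGU Ser / AGU Ser — identical.
Codon 8: CUC Leu / CUC Leu — identical.
Codon 9: GAA Glu / GAA Glu — identical.
Nonsynonymous differences: 0.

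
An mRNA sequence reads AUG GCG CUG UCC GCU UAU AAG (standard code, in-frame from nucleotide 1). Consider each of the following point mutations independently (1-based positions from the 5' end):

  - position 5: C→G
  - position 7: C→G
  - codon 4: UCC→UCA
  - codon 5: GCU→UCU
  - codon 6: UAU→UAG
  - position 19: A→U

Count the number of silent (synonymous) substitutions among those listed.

Codon 2: GCG (Ala) → GGG (Gly) — missense.
Codon 3: CUG (Leu) → GUG (Val) — missense.
Codon 4: UCC (Ser) → UCA (Ser) — synonymous.
Codon 5: GCU (Ala) → UCU (Ser) — missense.
Codon 6: UAU (Tyr) → UAG (Stop) — nonsense.
Codon 7: AAG (Lys) → UAG (Stop) — nonsense.
Synonymous: 1 of 6.

1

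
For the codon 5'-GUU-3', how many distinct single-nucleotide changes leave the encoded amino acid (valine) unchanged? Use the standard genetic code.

3

Position 1: none → 0 synonymous.
Position 2: none → 0 synonymous.
Position 3: GUC, GUA, GUG → 3 synonymous.
Total: 0 + 0 + 3 = 3.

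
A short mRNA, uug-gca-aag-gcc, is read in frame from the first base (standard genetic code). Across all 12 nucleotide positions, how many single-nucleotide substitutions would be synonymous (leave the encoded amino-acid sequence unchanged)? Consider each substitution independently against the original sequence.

9

Codon 1 (UUG, Leu): 2 synonymous substitutions.
Codon 2 (GCA, Ala): 3 synonymous substitutions.
Codon 3 (AAG, Lys): 1 synonymous substitution.
Codon 4 (GCC, Ala): 3 synonymous substitutions.
Total: 2 + 3 + 1 + 3 = 9.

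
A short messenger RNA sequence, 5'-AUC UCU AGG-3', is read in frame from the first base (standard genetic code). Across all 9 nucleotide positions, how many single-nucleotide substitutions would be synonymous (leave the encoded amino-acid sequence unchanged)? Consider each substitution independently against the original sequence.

7

Codon 1 (AUC, Ile): 2 synonymous substitutions.
Codon 2 (UCU, Ser): 3 synonymous substitutions.
Codon 3 (AGG, Arg): 2 synonymous substitutions.
Total: 2 + 3 + 2 = 7.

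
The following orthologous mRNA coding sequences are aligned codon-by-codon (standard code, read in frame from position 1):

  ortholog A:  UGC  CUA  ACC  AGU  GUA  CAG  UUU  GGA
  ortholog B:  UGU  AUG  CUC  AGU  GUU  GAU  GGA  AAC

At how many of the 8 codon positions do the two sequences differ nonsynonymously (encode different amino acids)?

Codon 1: UGC Cys / UGU Cys — synonymous.
Codon 2: CUA Leu / AUG Met — nonsynonymous.
Codon 3: ACC Thr / CUC Leu — nonsynonymous.
Codon 4: AGU Ser / AGU Ser — identical.
Codon 5: GUA Val / GUU Val — synonymous.
Codon 6: CAG Gln / GAU Asp — nonsynonymous.
Codon 7: UUU Phe / GGA Gly — nonsynonymous.
Codon 8: GGA Gly / AAC Asn — nonsynonymous.
Nonsynonymous differences: 5.

5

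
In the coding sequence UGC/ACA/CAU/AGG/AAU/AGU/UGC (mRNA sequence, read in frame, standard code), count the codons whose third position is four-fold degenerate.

Codon 1 UGC (Cys): third position 2-fold.
Codon 2 ACA (Thr): third position 4-fold.
Codon 3 CAU (His): third position 2-fold.
Codon 4 AGG (Arg): third position 2-fold.
Codon 5 AAU (Asn): third position 2-fold.
Codon 6 AGU (Ser): third position 2-fold.
Codon 7 UGC (Cys): third position 2-fold.
Four-fold degenerate third positions: 1.

1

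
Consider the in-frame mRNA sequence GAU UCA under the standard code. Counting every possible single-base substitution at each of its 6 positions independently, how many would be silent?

4

Codon 1 (GAU, Asp): 1 synonymous substitution.
Codon 2 (UCA, Ser): 3 synonymous substitutions.
Total: 1 + 3 = 4.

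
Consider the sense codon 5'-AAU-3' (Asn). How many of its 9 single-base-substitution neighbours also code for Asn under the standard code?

Position 1: none → 0 synonymous.
Position 2: none → 0 synonymous.
Position 3: AAC → 1 synonymous.
Total: 0 + 0 + 1 = 1.

1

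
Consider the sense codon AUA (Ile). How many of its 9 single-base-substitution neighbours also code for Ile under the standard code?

2

Position 1: none → 0 synonymous.
Position 2: none → 0 synonymous.
Position 3: AUU, AUC → 2 synonymous.
Total: 0 + 0 + 2 = 2.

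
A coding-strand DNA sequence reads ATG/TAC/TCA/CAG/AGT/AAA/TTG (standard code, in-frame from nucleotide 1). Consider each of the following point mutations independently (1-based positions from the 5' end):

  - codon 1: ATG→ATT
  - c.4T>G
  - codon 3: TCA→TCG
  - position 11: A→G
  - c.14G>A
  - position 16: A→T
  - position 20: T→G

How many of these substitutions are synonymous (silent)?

1

Codon 1: ATG (Met) → ATT (Ile) — missense.
Codon 2: TAC (Tyr) → GAC (Asp) — missense.
Codon 3: TCA (Ser) → TCG (Ser) — synonymous.
Codon 4: CAG (Gln) → CGG (Arg) — missense.
Codon 5: AGT (Ser) → AAT (Asn) — missense.
Codon 6: AAA (Lys) → TAA (Stop) — nonsense.
Codon 7: TTG (Leu) → TGG (Trp) — missense.
Synonymous: 1 of 7.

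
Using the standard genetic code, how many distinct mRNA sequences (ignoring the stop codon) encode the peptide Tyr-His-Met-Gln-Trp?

8

Tyr: 2 codons.
His: 2 codons.
Met: 1 codon.
Gln: 2 codons.
Trp: 1 codon.
2 × 2 × 1 × 2 × 1 = 8.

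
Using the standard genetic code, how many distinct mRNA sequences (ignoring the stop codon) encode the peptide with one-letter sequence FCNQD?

Phe: 2 codons.
Cys: 2 codons.
Asn: 2 codons.
Gln: 2 codons.
Asp: 2 codons.
2 × 2 × 2 × 2 × 2 = 32.

32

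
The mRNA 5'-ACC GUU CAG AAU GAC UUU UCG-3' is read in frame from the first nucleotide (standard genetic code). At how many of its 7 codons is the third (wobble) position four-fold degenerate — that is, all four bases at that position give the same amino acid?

Codon 1 ACC (Thr): third position 4-fold.
Codon 2 GUU (Val): third position 4-fold.
Codon 3 CAG (Gln): third position 2-fold.
Codon 4 AAU (Asn): third position 2-fold.
Codon 5 GAC (Asp): third position 2-fold.
Codon 6 UUU (Phe): third position 2-fold.
Codon 7 UCG (Ser): third position 4-fold.
Four-fold degenerate third positions: 3.

3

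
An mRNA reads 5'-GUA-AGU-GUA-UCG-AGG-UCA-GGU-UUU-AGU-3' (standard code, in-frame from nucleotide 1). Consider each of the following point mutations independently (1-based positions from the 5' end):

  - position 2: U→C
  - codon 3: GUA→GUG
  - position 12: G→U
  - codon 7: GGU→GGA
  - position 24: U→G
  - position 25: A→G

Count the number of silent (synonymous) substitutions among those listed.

Codon 1: GUA (Val) → GCA (Ala) — missense.
Codon 3: GUA (Val) → GUG (Val) — synonymous.
Codon 4: UCG (Ser) → UCU (Ser) — synonymous.
Codon 7: GGU (Gly) → GGA (Gly) — synonymous.
Codon 8: UUU (Phe) → UUG (Leu) — missense.
Codon 9: AGU (Ser) → GGU (Gly) — missense.
Synonymous: 3 of 6.

3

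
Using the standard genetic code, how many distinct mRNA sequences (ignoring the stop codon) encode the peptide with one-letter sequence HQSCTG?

His: 2 codons.
Gln: 2 codons.
Ser: 6 codons.
Cys: 2 codons.
Thr: 4 codons.
Gly: 4 codons.
2 × 2 × 6 × 2 × 4 × 4 = 768.

768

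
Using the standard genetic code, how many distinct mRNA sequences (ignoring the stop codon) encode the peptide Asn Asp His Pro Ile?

Asn: 2 codons.
Asp: 2 codons.
His: 2 codons.
Pro: 4 codons.
Ile: 3 codons.
2 × 2 × 2 × 4 × 3 = 96.

96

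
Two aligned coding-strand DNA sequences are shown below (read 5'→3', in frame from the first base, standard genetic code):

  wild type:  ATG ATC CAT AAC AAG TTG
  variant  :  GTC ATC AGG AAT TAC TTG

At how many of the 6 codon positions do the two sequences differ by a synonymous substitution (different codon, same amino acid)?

1

Codon 1: ATG Met / GTC Val — nonsynonymous.
Codon 2: ATC Ile / ATC Ile — identical.
Codon 3: CAT His / AGG Arg — nonsynonymous.
Codon 4: AAC Asn / AAT Asn — synonymous.
Codon 5: AAG Lys / TAC Tyr — nonsynonymous.
Codon 6: TTG Leu / TTG Leu — identical.
Synonymous differences: 1.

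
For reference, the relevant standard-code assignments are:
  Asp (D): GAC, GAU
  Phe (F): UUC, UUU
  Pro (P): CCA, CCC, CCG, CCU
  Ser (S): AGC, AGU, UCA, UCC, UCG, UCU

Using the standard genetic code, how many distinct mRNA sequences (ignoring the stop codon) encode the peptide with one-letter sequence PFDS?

Pro: 4 codons.
Phe: 2 codons.
Asp: 2 codons.
Ser: 6 codons.
4 × 2 × 2 × 6 = 96.

96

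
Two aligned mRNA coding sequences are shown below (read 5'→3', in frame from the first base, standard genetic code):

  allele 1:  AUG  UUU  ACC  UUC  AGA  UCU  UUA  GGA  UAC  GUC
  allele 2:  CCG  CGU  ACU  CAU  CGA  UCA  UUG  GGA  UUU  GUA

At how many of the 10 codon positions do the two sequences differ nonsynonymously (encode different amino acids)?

Codon 1: AUG Met / CCG Pro — nonsynonymous.
Codon 2: UUU Phe / CGU Arg — nonsynonymous.
Codon 3: ACC Thr / ACU Thr — synonymous.
Codon 4: UUC Phe / CAU His — nonsynonymous.
Codon 5: AGA Arg / CGA Arg — synonymous.
Codon 6: UCU Ser / UCA Ser — synonymous.
Codon 7: UUA Leu / UUG Leu — synonymous.
Codon 8: GGA Gly / GGA Gly — identical.
Codon 9: UAC Tyr / UUU Phe — nonsynonymous.
Codon 10: GUC Val / GUA Val — synonymous.
Nonsynonymous differences: 4.

4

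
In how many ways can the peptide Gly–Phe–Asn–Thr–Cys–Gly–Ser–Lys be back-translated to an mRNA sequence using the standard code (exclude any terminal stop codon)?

6144

Gly: 4 codons.
Phe: 2 codons.
Asn: 2 codons.
Thr: 4 codons.
Cys: 2 codons.
Gly: 4 codons.
Ser: 6 codons.
Lys: 2 codons.
4 × 2 × 2 × 4 × 2 × 4 × 6 × 2 = 6144.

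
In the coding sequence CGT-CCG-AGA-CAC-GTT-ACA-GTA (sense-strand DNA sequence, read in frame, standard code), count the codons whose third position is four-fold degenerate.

Codon 1 CGT (Arg): third position 4-fold.
Codon 2 CCG (Pro): third position 4-fold.
Codon 3 AGA (Arg): third position 2-fold.
Codon 4 CAC (His): third position 2-fold.
Codon 5 GTT (Val): third position 4-fold.
Codon 6 ACA (Thr): third position 4-fold.
Codon 7 GTA (Val): third position 4-fold.
Four-fold degenerate third positions: 5.

5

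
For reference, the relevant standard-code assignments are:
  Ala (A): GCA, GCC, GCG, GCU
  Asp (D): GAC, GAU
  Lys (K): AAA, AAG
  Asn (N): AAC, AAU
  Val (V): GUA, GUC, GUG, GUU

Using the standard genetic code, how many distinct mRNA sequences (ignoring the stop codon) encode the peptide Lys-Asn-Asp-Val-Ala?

128

Lys: 2 codons.
Asn: 2 codons.
Asp: 2 codons.
Val: 4 codons.
Ala: 4 codons.
2 × 2 × 2 × 4 × 4 = 128.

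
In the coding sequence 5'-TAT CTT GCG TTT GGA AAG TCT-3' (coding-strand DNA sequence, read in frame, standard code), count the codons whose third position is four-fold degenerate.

4

Codon 1 TAT (Tyr): third position 2-fold.
Codon 2 CTT (Leu): third position 4-fold.
Codon 3 GCG (Ala): third position 4-fold.
Codon 4 TTT (Phe): third position 2-fold.
Codon 5 GGA (Gly): third position 4-fold.
Codon 6 AAG (Lys): third position 2-fold.
Codon 7 TCT (Ser): third position 4-fold.
Four-fold degenerate third positions: 4.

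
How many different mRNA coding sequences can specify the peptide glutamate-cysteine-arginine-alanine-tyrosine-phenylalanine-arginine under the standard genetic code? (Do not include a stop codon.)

Glu: 2 codons.
Cys: 2 codons.
Arg: 6 codons.
Ala: 4 codons.
Tyr: 2 codons.
Phe: 2 codons.
Arg: 6 codons.
2 × 2 × 6 × 4 × 2 × 2 × 6 = 2304.

2304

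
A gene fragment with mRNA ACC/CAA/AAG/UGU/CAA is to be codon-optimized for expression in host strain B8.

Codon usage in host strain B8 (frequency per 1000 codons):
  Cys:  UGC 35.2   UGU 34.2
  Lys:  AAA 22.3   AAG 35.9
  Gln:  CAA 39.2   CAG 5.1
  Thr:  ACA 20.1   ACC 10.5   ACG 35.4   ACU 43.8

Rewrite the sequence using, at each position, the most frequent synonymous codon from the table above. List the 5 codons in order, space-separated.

ACU CAA AAG UGC CAA

Codon 1 (Thr): best is ACU at 43.8.
Codon 2 (Gln): best is CAA at 39.2.
Codon 3 (Lys): best is AAG at 35.9.
Codon 4 (Cys): best is UGC at 35.2.
Codon 5 (Gln): best is CAA at 39.2.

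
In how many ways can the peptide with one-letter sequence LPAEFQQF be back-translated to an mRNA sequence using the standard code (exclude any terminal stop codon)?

3072

Leu: 6 codons.
Pro: 4 codons.
Ala: 4 codons.
Glu: 2 codons.
Phe: 2 codons.
Gln: 2 codons.
Gln: 2 codons.
Phe: 2 codons.
6 × 4 × 4 × 2 × 2 × 2 × 2 × 2 = 3072.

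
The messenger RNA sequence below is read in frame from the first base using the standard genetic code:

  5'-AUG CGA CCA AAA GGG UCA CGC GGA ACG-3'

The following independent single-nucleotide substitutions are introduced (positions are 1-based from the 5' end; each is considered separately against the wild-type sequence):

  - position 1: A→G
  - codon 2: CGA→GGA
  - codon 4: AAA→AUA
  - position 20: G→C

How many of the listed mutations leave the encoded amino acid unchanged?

Codon 1: AUG (Met) → GUG (Val) — missense.
Codon 2: CGA (Arg) → GGA (Gly) — missense.
Codon 4: AAA (Lys) → AUA (Ile) — missense.
Codon 7: CGC (Arg) → CCC (Pro) — missense.
Synonymous: 0 of 4.

0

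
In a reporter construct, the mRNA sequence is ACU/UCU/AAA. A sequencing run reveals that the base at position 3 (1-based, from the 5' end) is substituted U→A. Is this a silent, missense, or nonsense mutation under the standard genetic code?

silent

Position 3 falls in codon 1: ACU → Thr.
After the substitution the codon is ACA → Thr.
Both encode Thr, so the change is synonymous.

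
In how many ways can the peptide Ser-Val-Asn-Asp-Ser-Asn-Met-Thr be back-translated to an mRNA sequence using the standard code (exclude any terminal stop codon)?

Ser: 6 codons.
Val: 4 codons.
Asn: 2 codons.
Asp: 2 codons.
Ser: 6 codons.
Asn: 2 codons.
Met: 1 codon.
Thr: 4 codons.
6 × 4 × 2 × 2 × 6 × 2 × 1 × 4 = 4608.

4608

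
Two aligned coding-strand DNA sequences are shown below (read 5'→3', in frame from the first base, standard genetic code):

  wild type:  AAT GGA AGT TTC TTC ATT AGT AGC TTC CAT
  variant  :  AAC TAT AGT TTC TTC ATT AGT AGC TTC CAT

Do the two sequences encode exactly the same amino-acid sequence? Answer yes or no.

Codon 1: AAT Asn / AAC Asn — synonymous.
Codon 2: GGA Gly / TAT Tyr — nonsynonymous.
Codon 3: AGT Ser / AGT Ser — identical.
Codon 4: TTC Phe / TTC Phe — identical.
Codon 5: TTC Phe / TTC Phe — identical.
Codon 6: ATT Ile / ATT Ile — identical.
Codon 7: AGT Ser / AGT Ser — identical.
Codon 8: AGC Ser / AGC Ser — identical.
Codon 9: TTC Phe / TTC Phe — identical.
Codon 10: CAT His / CAT His — identical.
Nonsynonymous differences: 1 → different protein.

no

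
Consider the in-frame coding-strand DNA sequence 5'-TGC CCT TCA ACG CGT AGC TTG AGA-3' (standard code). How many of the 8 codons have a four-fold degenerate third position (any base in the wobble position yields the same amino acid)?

Codon 1 TGC (Cys): third position 2-fold.
Codon 2 CCT (Pro): third position 4-fold.
Codon 3 TCA (Ser): third position 4-fold.
Codon 4 ACG (Thr): third position 4-fold.
Codon 5 CGT (Arg): third position 4-fold.
Codon 6 AGC (Ser): third position 2-fold.
Codon 7 TTG (Leu): third position 2-fold.
Codon 8 AGA (Arg): third position 2-fold.
Four-fold degenerate third positions: 4.

4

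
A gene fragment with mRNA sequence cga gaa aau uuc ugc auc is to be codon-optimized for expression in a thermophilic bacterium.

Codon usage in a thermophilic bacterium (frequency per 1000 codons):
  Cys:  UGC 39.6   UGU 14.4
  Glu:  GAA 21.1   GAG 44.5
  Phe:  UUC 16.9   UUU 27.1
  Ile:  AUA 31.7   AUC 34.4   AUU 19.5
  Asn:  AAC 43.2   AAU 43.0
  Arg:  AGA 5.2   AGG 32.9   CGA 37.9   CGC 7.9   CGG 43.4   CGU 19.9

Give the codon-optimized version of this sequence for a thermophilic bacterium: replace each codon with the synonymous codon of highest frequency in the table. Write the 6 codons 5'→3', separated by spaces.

CGG GAG AAC UUU UGC AUC

Codon 1 (Arg): best is CGG at 43.4.
Codon 2 (Glu): best is GAG at 44.5.
Codon 3 (Asn): best is AAC at 43.2.
Codon 4 (Phe): best is UUU at 27.1.
Codon 5 (Cys): best is UGC at 39.6.
Codon 6 (Ile): best is AUC at 34.4.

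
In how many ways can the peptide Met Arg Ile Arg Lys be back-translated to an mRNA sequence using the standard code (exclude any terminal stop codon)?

Met: 1 codon.
Arg: 6 codons.
Ile: 3 codons.
Arg: 6 codons.
Lys: 2 codons.
1 × 6 × 3 × 6 × 2 = 216.

216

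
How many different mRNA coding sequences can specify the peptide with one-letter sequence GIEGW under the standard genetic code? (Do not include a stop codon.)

96

Gly: 4 codons.
Ile: 3 codons.
Glu: 2 codons.
Gly: 4 codons.
Trp: 1 codon.
4 × 3 × 2 × 4 × 1 = 96.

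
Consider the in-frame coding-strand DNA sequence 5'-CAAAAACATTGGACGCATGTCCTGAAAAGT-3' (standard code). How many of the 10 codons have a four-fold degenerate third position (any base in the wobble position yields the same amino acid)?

3

Codon 1 CAA (Gln): third position 2-fold.
Codon 2 AAA (Lys): third position 2-fold.
Codon 3 CAT (His): third position 2-fold.
Codon 4 TGG (Trp): third position 1-fold.
Codon 5 ACG (Thr): third position 4-fold.
Codon 6 CAT (His): third position 2-fold.
Codon 7 GTC (Val): third position 4-fold.
Codon 8 CTG (Leu): third position 4-fold.
Codon 9 AAA (Lys): third position 2-fold.
Codon 10 AGT (Ser): third position 2-fold.
Four-fold degenerate third positions: 3.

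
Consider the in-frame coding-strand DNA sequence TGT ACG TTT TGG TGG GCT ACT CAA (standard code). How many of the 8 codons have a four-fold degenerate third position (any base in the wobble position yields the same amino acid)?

Codon 1 TGT (Cys): third position 2-fold.
Codon 2 ACG (Thr): third position 4-fold.
Codon 3 TTT (Phe): third position 2-fold.
Codon 4 TGG (Trp): third position 1-fold.
Codon 5 TGG (Trp): third position 1-fold.
Codon 6 GCT (Ala): third position 4-fold.
Codon 7 ACT (Thr): third position 4-fold.
Codon 8 CAA (Gln): third position 2-fold.
Four-fold degenerate third positions: 3.

3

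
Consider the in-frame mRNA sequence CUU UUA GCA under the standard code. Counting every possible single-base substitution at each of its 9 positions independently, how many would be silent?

Codon 1 (CUU, Leu): 3 synonymous substitutions.
Codon 2 (UUA, Leu): 2 synonymous substitutions.
Codon 3 (GCA, Ala): 3 synonymous substitutions.
Total: 3 + 2 + 3 = 8.

8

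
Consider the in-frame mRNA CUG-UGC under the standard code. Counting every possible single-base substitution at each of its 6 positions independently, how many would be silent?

5

Codon 1 (CUG, Leu): 4 synonymous substitutions.
Codon 2 (UGC, Cys): 1 synonymous substitution.
Total: 4 + 1 = 5.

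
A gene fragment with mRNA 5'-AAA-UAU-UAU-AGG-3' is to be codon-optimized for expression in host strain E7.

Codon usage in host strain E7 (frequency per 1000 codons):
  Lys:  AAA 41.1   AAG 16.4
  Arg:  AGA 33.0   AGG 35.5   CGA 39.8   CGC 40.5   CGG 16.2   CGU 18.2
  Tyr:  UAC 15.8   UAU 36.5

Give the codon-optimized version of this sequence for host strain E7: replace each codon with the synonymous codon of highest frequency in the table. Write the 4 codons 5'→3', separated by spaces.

AAA UAU UAU CGC

Codon 1 (Lys): best is AAA at 41.1.
Codon 2 (Tyr): best is UAU at 36.5.
Codon 3 (Tyr): best is UAU at 36.5.
Codon 4 (Arg): best is CGC at 40.5.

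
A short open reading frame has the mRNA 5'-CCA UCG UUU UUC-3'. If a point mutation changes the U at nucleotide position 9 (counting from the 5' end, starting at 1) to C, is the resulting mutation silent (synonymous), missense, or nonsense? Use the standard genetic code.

silent

Position 9 falls in codon 3: UUU → Phe.
After the substitution the codon is UUC → Phe.
Both encode Phe, so the change is synonymous.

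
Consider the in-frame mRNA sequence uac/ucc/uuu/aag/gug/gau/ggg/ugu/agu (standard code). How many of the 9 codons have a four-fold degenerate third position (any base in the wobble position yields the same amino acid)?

Codon 1 UAC (Tyr): third position 2-fold.
Codon 2 UCC (Ser): third position 4-fold.
Codon 3 UUU (Phe): third position 2-fold.
Codon 4 AAG (Lys): third position 2-fold.
Codon 5 GUG (Val): third position 4-fold.
Codon 6 GAU (Asp): third position 2-fold.
Codon 7 GGG (Gly): third position 4-fold.
Codon 8 UGU (Cys): third position 2-fold.
Codon 9 AGU (Ser): third position 2-fold.
Four-fold degenerate third positions: 3.

3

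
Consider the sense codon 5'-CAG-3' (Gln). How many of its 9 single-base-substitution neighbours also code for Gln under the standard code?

1

Position 1: none → 0 synonymous.
Position 2: none → 0 synonymous.
Position 3: CAA → 1 synonymous.
Total: 0 + 0 + 1 = 1.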